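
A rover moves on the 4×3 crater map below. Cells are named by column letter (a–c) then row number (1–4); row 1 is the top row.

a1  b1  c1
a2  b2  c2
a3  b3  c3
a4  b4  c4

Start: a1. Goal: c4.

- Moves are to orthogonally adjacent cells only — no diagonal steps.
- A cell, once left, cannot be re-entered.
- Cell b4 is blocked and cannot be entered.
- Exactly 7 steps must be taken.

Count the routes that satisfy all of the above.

Need simple routes of exactly 7 moves from a1 to c4 (Manhattan distance 5, so 1 moves are spent on a detour and 1 undoing it).
Enumerating: a1 a2 a3 b3 b2 c2 c3 c4 | a1 a2 b2 b1 c1 c2 c3 c4 | a1 b1 b2 a2 a3 b3 c3 c4 | a1 b1 c1 c2 b2 b3 c3 c4.
That gives 4 routes.

4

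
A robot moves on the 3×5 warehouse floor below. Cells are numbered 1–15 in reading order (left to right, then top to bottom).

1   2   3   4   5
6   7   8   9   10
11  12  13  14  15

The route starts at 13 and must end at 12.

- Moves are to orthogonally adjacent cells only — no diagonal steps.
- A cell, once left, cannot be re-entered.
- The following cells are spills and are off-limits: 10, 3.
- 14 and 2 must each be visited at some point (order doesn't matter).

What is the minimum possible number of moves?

Any route passes through 14 and 2 in some order between 13 and 12. Summing Manhattan distances along each leg and taking the cheapest ordering (13 → 14 → 2 → 12) gives a lower bound of 1 + 4 + 2 = 7 moves.
The shortest route satisfying every rule uses 9 moves: 13 → 14 → 9 → 8 → 7 → 2 → 1 → 6 → 11 → 12.
The no-revisit rule (legs can't share cells) pushes the minimum above the 7-move bound; an exhaustive check rules out every length from 7 to 8, leaving 9 as the minimum.

9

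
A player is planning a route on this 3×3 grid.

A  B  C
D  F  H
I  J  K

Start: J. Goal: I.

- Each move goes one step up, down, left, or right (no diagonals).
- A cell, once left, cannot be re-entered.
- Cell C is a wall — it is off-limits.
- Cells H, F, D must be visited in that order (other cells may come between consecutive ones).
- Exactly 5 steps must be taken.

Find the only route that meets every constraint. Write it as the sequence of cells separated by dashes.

The waypoints must appear in the order H, F, D, with no cell reused.
Route from J: right 1 to K, up 1 to H, left 2 to D, down 1 to I — 5 moves in all.
Check: order respected (H at step 2, F at step 3, D at step 4); 5 moves as required.

J - K - H - F - D - I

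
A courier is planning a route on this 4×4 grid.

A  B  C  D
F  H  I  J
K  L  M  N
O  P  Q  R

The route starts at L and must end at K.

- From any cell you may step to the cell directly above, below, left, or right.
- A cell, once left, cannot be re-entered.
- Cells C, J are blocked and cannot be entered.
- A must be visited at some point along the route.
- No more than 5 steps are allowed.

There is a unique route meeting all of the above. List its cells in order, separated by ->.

L -> H -> B -> A -> F -> K

The 5-move cap with required stops at A leaves no slack for detours.
Route from L: up 2 to B, left 1 to A, down 2 to K — 5 moves in all.
Check: all required cells visited; 5 ≤ 5 moves.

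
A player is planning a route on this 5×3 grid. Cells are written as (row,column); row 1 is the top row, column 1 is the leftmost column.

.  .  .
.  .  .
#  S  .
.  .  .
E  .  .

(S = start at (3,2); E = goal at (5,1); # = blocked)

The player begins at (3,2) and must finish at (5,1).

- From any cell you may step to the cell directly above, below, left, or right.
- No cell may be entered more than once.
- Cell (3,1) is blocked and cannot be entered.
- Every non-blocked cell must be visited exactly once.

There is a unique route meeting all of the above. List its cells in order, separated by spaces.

(3,2) (2,2) (2,1) (1,1) (1,2) (1,3) (2,3) (3,3) (4,3) (5,3) (5,2) (4,2) (4,1) (5,1)

Need to visit all 14 open cells exactly once, starting at (3,2) and ending at (5,1).
Cell (4,1) has only two open neighbours ((5,1) and (4,2)), so the path must pass straight through it: one of those is the cell it's entered from and the other is where it exits.
Route from (3,2): up to (2,2), left to (2,1), up to (1,1), 2× right (reaching (1,3)), 4× down (reaching (5,3)), left to (5,2), up to (4,2), left to (4,1), down to (5,1) — 13 moves in all.
Check: all 14 open cells covered.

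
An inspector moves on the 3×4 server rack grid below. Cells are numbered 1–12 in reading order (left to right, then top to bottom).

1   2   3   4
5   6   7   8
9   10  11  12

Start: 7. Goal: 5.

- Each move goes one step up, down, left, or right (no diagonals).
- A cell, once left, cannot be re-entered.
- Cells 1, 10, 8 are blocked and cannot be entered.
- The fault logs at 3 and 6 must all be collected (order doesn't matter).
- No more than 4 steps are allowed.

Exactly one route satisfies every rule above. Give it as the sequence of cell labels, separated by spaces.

7 3 2 6 5

The budget equals the shortest possible length, so every move has to be on a shortest route through the required cells.
Route from 7: up 1 to 3, left 1 to 2, down 1 to 6, left 1 to 5 — 4 moves in all.
Check: all required cells visited; 4 ≤ 4 moves.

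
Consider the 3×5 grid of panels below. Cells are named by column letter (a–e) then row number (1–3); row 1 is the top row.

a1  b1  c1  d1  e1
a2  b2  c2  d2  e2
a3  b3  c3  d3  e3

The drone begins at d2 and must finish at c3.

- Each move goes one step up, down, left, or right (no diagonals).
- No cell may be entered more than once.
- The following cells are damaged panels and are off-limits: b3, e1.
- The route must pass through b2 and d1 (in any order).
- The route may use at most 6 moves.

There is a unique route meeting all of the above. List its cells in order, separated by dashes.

d2 - d1 - c1 - b1 - b2 - c2 - c3

Any route must reach b2 and d1 and still end at c3 within 6 moves, so the order of the required stops is forced.
Route from d2: up 1 to d1, left 2 to b1, down 1 to b2, right 1 to c2, down 1 to c3 — 6 moves in all.
Check: all required cells visited; 6 ≤ 6 moves.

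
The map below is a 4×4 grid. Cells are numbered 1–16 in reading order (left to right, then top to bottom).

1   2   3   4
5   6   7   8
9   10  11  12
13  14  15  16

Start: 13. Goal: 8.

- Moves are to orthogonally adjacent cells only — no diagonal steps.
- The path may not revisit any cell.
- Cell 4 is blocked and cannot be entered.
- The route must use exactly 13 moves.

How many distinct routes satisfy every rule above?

16

Need simple routes of exactly 13 moves from 13 to 8 (Manhattan distance 5, so 4 moves are spent on a detour and 4 undoing it).
Branch systematically from the start, pruning whenever the remaining move budget drops below the Manhattan distance to 8 or differs from it in parity. Grouping the completions by first move — via 9: 8; via 14: 8 — and summing: 8 + 8 = 16.
That gives 16 routes.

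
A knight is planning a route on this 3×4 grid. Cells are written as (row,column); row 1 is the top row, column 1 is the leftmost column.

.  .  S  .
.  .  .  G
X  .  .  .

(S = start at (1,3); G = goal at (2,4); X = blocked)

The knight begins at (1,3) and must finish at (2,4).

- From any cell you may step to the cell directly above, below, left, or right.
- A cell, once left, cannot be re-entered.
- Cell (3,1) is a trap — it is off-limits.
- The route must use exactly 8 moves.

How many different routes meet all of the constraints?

3

Need simple routes of exactly 8 moves from (1,3) to (2,4) (Manhattan distance 2, so 3 moves are spent on a detour and 3 undoing it).
Enumerating: (1,3) (1,2) (1,1) (2,1) (2,2) (3,2) (3,3) (2,3) (2,4) | (1,3) (1,2) (1,1) (2,1) (2,2) (3,2) (3,3) (3,4) (2,4) | (1,3) (1,2) (1,1) (2,1) (2,2) (2,3) (3,3) (3,4) (2,4).
That gives 3 routes.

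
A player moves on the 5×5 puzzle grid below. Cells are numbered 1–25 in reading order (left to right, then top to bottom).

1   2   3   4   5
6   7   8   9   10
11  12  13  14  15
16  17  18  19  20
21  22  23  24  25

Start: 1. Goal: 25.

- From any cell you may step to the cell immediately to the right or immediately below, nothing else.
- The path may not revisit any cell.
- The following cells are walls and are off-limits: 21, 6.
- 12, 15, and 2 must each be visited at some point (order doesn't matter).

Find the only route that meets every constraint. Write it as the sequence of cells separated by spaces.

Moves only go right or down, so the column and row indices never decrease.
Route from 1: right to 2, 2× down (reaching 12), 3× right (reaching 15), 2× down (reaching 25) — 8 moves in all.
Check: all required cells visited.

1 2 7 12 13 14 15 20 25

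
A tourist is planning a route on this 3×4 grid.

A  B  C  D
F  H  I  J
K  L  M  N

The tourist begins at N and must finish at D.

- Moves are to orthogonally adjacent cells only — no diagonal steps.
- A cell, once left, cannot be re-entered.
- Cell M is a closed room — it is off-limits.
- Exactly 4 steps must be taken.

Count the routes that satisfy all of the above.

Need simple routes of exactly 4 moves from N to D (Manhattan distance 2, so 1 moves are spent on a detour and 1 undoing it).
Enumerating: N J I C D.
That gives 1 route.

1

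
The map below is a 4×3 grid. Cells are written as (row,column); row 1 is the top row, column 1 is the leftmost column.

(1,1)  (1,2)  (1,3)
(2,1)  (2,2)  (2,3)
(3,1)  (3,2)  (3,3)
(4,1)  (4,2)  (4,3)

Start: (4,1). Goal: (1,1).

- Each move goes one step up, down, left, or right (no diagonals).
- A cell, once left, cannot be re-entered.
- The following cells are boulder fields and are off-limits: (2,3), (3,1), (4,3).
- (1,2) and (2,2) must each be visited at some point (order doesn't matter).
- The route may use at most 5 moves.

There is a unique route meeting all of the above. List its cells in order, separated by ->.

(4,1) -> (4,2) -> (3,2) -> (2,2) -> (1,2) -> (1,1)

Any route must reach (1,2) and (2,2) and still end at (1,1) within 5 moves, so the order of the required stops is forced.
Route from (4,1): right to (4,2), 3× up (reaching (1,2)), left to (1,1) — 5 moves in all.
Check: all required cells visited; 5 ≤ 5 moves.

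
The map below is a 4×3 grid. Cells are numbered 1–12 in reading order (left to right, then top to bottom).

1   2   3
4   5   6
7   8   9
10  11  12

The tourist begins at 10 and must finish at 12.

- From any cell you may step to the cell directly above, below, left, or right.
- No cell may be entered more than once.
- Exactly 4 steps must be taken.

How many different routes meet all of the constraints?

3

Need simple routes of exactly 4 moves from 10 to 12 (Manhattan distance 2, so 1 moves are spent on a detour and 1 undoing it).
Enumerating: 10 7 8 11 12 | 10 7 8 9 12 | 10 11 8 9 12.
That gives 3 routes.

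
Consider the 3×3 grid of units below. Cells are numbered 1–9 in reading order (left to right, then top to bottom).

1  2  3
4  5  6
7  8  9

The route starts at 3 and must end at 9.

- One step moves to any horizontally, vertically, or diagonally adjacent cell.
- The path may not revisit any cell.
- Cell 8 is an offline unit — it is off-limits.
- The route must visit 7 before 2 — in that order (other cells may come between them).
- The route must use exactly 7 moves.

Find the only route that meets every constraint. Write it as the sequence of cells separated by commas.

The waypoints must appear in the order 7, 2, with no cell reused.
Route from 3: 2× down-left (reaching 7), 2× up (reaching 1), right to 2, down-right to 6, down to 9 — 7 moves in all.
Check: order respected (7 at step 2, 2 at step 5); 7 moves as required.

3, 5, 7, 4, 1, 2, 6, 9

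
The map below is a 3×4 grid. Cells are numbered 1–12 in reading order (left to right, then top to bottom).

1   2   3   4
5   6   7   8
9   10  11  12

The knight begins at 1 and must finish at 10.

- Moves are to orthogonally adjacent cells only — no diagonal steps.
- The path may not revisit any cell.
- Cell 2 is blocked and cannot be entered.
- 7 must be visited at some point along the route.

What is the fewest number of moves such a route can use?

5

Any route passes through 7 somewhere between 1 and 10. Summing Manhattan distances along the two legs (1 → 7 → 10) gives a lower bound of 3 + 2 = 5 moves.
A route of 5 moves achieves this: 1 → 5 → 6 → 7 → 11 → 10.
Since 5 matches the lower bound, it is optimal.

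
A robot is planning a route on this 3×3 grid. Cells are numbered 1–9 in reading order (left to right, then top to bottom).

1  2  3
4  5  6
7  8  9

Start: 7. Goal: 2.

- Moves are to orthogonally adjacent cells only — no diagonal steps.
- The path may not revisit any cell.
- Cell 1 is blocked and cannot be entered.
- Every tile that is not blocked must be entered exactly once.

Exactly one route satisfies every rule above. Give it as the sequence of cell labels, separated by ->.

7 -> 4 -> 5 -> 8 -> 9 -> 6 -> 3 -> 2

Need to visit all 8 open cells exactly once, starting at 7 and ending at 2.
Cell 9 has only two open neighbours (6 and 8), so the path must pass straight through it: one of those is the cell it's entered from and the other is where it exits.
Route from 7: up to 4, right to 5, down to 8, right to 9, 2× up (reaching 3), left to 2 — 7 moves in all.
Check: all 8 open cells covered.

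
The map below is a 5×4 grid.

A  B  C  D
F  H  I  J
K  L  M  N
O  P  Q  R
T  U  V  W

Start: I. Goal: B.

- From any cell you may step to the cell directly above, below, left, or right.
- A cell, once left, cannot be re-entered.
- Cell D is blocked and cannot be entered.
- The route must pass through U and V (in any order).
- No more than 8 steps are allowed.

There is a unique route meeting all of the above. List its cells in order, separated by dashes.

I - M - Q - V - U - P - L - H - B

The 8-move cap with required stops at U, V leaves no slack for detours.
Route from I: down 3 to V, left 1 to U, up 4 to B — 8 moves in all.
Check: all required cells visited; 8 ≤ 8 moves.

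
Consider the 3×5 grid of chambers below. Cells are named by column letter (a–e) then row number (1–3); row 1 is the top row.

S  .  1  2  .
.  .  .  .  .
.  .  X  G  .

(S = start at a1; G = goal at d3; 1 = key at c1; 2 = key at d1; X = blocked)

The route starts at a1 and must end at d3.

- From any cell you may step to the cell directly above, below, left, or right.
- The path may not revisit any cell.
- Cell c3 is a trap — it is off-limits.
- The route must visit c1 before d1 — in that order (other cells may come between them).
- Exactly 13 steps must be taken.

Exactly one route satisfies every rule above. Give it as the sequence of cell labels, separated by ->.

a1 -> a2 -> a3 -> b3 -> b2 -> b1 -> c1 -> c2 -> d2 -> d1 -> e1 -> e2 -> e3 -> d3

The waypoints must appear in the order c1, d1, with no cell reused.
Route from a1: 2× down (reaching a3), right to b3, 2× up (reaching b1), right to c1, down to c2, right to d2, up to d1, right to e1, 2× down (reaching e3), left to d3 — 13 moves in all.
Check: order respected (1 at step 6, 2 at step 9); 13 moves as required.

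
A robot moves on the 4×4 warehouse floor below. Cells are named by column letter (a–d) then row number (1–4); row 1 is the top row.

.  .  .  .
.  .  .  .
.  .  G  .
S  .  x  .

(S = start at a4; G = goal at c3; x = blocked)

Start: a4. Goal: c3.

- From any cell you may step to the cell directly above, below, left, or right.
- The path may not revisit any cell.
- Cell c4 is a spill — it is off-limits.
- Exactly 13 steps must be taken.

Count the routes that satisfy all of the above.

Need simple routes of exactly 13 moves from a4 to c3 (Manhattan distance 3, so 5 moves are spent on a detour and 5 undoing it).
Enumerating: a4 b4 b3 a3 a2 a1 b1 b2 c2 c1 d1 d2 d3 c3.
That gives 1 route.

1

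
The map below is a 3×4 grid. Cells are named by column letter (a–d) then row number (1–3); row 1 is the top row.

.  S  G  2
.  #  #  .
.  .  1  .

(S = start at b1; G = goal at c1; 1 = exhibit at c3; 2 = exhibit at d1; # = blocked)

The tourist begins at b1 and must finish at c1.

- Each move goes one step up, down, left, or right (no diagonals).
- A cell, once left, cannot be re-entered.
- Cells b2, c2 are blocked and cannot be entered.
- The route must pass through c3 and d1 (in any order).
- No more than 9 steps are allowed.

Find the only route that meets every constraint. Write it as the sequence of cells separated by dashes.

b1 - a1 - a2 - a3 - b3 - c3 - d3 - d2 - d1 - c1

The 9-move cap with required stops at c3, d1 leaves no slack for detours.
Route from b1: left to a1, 2× down (reaching a3), 3× right (reaching d3), 2× up (reaching d1), left to c1 — 9 moves in all.
Check: all required cells visited; 9 ≤ 9 moves.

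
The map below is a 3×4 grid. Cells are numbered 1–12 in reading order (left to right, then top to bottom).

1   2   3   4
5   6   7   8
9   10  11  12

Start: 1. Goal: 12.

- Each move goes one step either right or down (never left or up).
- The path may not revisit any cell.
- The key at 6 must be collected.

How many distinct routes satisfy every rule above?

A right/down-only route from 1 to 12 makes exactly 2 down-moves and 3 right-moves in some order.
With no other constraints that would be C(5,2) = 10 routes.
Split at 6 and multiply the segment counts: 1→6: 2; 6→12: 3; product = 6.
That gives 6 routes.

6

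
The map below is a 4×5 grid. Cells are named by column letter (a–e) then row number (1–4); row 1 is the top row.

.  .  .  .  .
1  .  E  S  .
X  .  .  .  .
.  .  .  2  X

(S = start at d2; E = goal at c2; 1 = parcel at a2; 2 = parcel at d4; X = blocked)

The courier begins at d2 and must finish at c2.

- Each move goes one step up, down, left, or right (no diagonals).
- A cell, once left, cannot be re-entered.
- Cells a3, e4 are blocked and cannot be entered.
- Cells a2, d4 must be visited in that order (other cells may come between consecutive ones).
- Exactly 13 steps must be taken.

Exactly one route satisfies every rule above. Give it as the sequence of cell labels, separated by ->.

The waypoints must appear in the order a2, d4, with no cell reused.
Route from d2: up 1 to d1, left 3 to a1, down 1 to a2, right 1 to b2, down 2 to b4, right 2 to d4, up 1 to d3, left 1 to c3, up 1 to c2 — 13 moves in all.
Check: order respected (1 at step 5, 2 at step 10); 13 moves as required.

d2 -> d1 -> c1 -> b1 -> a1 -> a2 -> b2 -> b3 -> b4 -> c4 -> d4 -> d3 -> c3 -> c2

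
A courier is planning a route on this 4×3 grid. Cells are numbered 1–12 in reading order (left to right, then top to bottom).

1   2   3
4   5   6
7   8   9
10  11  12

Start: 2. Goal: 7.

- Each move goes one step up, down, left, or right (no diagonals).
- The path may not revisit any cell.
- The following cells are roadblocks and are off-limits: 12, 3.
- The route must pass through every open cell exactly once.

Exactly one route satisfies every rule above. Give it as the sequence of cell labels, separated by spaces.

Need to visit all 10 open cells exactly once, starting at 2 and ending at 7.
Route from 2: left to 1, down to 4, 2× right (reaching 6), down to 9, left to 8, down to 11, left to 10, up to 7 — 9 moves in all.
Check: all 10 open cells covered.

2 1 4 5 6 9 8 11 10 7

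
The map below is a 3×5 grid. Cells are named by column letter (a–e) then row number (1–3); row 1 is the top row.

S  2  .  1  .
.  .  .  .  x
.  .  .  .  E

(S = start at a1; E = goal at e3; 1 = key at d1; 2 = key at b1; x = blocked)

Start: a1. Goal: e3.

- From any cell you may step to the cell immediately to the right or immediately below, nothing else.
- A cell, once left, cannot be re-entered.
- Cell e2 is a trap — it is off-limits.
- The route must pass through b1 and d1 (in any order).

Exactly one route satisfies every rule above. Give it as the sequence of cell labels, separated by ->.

a1 -> b1 -> c1 -> d1 -> d2 -> d3 -> e3

Moves only go right or down, so the column and row indices never decrease.
Route from a1: 3× right (reaching d1), 2× down (reaching d3), right to e3 — 6 moves in all.
Check: all required cells visited.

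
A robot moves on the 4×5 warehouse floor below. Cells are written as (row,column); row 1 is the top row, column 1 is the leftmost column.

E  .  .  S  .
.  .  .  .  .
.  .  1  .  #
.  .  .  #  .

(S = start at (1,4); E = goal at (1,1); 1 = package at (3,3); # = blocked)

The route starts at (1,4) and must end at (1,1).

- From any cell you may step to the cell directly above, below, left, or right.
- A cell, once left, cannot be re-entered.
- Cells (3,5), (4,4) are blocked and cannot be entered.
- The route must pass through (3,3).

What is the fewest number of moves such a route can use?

7

Any route passes through (3,3) somewhere between (1,4) and (1,1). Summing Manhattan distances along the two legs ((1,4) → (3,3) → (1,1)) gives a lower bound of 3 + 4 = 7 moves.
A route of 7 moves achieves this: (1,4) → (2,4) → (3,4) → (3,3) → (2,3) → (1,3) → (1,2) → (1,1).
Since 7 matches the lower bound, it is optimal.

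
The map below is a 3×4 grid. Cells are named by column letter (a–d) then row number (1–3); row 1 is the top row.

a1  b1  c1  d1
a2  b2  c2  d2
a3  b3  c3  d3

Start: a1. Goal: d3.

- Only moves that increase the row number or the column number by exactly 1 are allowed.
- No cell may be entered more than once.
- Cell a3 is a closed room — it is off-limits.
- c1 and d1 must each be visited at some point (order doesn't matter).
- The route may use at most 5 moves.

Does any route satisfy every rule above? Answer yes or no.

One route that works: a1 → b1 → c1 → d1 → d2 → d3.

yes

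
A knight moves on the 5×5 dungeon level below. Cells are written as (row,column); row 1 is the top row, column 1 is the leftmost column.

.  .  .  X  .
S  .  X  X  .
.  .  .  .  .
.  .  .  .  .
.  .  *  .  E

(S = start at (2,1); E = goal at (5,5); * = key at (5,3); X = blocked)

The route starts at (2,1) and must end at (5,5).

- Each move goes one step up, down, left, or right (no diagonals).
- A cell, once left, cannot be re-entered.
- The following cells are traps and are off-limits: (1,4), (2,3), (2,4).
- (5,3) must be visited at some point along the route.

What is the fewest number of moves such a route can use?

Any route passes through (5,3) somewhere between (2,1) and (5,5). Summing Manhattan distances along the two legs ((2,1) → (5,3) → (5,5)) gives a lower bound of 5 + 2 = 7 moves.
A route of 7 moves achieves this: (2,1) → (3,1) → (4,1) → (5,1) → (5,2) → (5,3) → (5,4) → (5,5).
Since 7 matches the lower bound, it is optimal.

7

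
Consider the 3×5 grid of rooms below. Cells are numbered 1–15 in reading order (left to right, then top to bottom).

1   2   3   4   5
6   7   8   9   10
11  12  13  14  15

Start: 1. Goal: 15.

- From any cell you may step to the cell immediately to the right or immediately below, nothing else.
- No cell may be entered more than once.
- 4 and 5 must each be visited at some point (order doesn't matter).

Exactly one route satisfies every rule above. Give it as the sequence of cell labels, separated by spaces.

1 2 3 4 5 10 15

Moves only go right or down, so the column and row indices never decrease.
Route from 1: right 4 to 5, down 2 to 15 — 6 moves in all.
Check: all required cells visited.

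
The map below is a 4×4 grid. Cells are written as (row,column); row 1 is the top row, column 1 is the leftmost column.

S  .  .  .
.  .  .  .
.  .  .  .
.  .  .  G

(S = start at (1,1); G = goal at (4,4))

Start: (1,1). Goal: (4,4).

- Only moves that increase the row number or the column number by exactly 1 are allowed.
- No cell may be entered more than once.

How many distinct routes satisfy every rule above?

A right/down-only route from (1,1) to (4,4) makes exactly 3 down-moves and 3 right-moves in some order.
With no other constraints that would be C(6,3) = 20 routes.
That gives 20 routes.

20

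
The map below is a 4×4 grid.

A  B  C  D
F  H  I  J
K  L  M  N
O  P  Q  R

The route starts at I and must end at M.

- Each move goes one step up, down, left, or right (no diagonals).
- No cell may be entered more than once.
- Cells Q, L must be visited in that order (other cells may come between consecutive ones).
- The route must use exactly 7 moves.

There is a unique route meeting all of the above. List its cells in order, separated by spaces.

The waypoints must appear in the order Q, L, with no cell reused.
Route from I: right 1 to J, down 2 to R, left 2 to P, up 1 to L, right 1 to M — 7 moves in all.
Check: order respected (Q at step 4, L at step 6); 7 moves as required.

I J N R Q P L M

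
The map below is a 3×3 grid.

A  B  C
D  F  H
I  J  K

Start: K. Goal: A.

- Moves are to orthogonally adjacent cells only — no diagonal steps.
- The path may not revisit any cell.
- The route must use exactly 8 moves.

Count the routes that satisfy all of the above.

2

Need simple routes of exactly 8 moves from K to A (Manhattan distance 4, so 2 moves are spent on a detour and 2 undoing it).
Enumerating: K H C B F J I D A | K J I D F H C B A.
That gives 2 routes.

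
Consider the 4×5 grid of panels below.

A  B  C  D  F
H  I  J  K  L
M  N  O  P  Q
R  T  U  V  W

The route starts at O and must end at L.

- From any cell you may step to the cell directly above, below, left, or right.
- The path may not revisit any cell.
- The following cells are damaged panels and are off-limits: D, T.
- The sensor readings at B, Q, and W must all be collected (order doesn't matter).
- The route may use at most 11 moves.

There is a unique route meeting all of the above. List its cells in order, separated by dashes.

The 11-move cap with required stops at B, Q, W leaves no slack for detours.
Route from O: left 1 to N, up 2 to B, right 1 to C, down 1 to J, right 1 to K, down 2 to V, right 1 to W, up 2 to L — 11 moves in all.
Check: all required cells visited; 11 ≤ 11 moves.

O - N - I - B - C - J - K - P - V - W - Q - L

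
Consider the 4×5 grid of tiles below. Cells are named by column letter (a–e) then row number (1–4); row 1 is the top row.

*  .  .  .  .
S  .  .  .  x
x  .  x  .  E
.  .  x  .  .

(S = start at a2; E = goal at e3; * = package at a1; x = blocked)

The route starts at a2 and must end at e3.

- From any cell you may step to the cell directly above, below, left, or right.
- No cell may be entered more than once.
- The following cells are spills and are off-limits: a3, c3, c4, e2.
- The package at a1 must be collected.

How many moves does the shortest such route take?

Any route passes through a1 somewhere between a2 and e3. Summing Manhattan distances along the two legs (a2 → a1 → e3) gives a lower bound of 1 + 6 = 7 moves.
A route of 7 moves achieves this: a2 → a1 → b1 → b2 → c2 → d2 → d3 → e3.
Since 7 matches the lower bound, it is optimal.

7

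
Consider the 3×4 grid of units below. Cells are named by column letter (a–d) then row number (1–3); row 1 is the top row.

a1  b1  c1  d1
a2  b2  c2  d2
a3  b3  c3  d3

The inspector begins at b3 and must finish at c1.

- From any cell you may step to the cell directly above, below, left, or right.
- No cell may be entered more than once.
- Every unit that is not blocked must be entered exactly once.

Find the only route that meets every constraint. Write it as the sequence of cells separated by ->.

Need to visit all 12 open cells exactly once, starting at b3 and ending at c1.
Cell d3 has only two open neighbours (d2 and c3), so the path must pass straight through it: one of those is the cell it's entered from and the other is where it exits.
Route from b3: left to a3, 2× up (reaching a1), right to b1, down to b2, right to c2, down to c3, right to d3, 2× up (reaching d1), left to c1 — 11 moves in all.
Check: all 12 open cells covered.

b3 -> a3 -> a2 -> a1 -> b1 -> b2 -> c2 -> c3 -> d3 -> d2 -> d1 -> c1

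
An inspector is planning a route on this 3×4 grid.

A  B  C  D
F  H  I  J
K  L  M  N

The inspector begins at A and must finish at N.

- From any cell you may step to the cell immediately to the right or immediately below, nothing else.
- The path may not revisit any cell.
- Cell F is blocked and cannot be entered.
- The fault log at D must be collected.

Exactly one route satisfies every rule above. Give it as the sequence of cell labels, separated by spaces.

A B C D J N

Moves only go right or down, so the column and row indices never decrease.
Route from A: 3× right (reaching D), 2× down (reaching N) — 5 moves in all.
Check: all required cells visited.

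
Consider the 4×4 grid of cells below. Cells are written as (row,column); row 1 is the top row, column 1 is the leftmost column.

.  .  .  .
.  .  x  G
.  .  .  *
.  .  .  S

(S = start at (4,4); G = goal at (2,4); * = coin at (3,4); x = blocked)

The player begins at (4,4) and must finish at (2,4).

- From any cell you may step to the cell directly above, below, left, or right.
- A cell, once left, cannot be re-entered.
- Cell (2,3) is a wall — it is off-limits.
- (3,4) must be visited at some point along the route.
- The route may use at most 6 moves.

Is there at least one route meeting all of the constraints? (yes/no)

yes

One route that works: (4,4) → (3,4) → (2,4).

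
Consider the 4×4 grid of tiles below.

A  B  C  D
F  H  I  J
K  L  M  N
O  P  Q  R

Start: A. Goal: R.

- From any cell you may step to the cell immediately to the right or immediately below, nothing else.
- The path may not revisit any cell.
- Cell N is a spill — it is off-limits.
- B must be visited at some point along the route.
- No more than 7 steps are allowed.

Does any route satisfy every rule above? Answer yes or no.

One route that works: A → B → H → L → P → Q → R.

yes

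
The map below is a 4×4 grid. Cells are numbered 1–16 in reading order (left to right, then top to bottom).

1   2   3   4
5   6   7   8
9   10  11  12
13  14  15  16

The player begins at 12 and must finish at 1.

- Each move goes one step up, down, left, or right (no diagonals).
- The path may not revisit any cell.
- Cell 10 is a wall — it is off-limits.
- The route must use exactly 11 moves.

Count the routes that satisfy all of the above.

Need simple routes of exactly 11 moves from 12 to 1 (Manhattan distance 5, so 3 moves are spent on a detour and 3 undoing it).
Enumerating: 12 8 4 3 7 11 15 14 13 9 5 1 | 12 8 7 11 15 14 13 9 5 6 2 1 | 12 16 15 11 7 8 4 3 2 6 5 1 | 12 16 15 14 13 9 5 6 7 3 2 1 | 12 11 15 14 13 9 5 6 7 3 2 1.
That gives 5 routes.

5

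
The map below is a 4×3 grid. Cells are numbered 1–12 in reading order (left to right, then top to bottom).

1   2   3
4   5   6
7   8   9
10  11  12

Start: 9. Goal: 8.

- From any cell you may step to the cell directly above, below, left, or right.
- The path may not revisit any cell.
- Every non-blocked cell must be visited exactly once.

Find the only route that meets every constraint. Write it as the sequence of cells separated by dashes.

Need to visit all 12 open cells exactly once, starting at 9 and ending at 8.
Cell 1 has only two open neighbours (4 and 2), so the path must pass straight through it: one of those is the cell it's entered from and the other is where it exits.
Route from 9: down to 12, 2× left (reaching 10), 3× up (reaching 1), 2× right (reaching 3), down to 6, left to 5, down to 8 — 11 moves in all.
Check: all 12 open cells covered.

9 - 12 - 11 - 10 - 7 - 4 - 1 - 2 - 3 - 6 - 5 - 8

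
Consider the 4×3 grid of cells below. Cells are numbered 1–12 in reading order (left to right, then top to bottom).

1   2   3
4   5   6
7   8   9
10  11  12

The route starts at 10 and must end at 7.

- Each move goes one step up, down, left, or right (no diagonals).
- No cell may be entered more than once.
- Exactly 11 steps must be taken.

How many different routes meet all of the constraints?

Need simple routes of exactly 11 moves from 10 to 7 (Manhattan distance 1, so 5 moves are spent on a detour and 5 undoing it).
Enumerating: 10 11 12 9 6 3 2 1 4 5 8 7 | 10 11 12 9 8 5 6 3 2 1 4 7.
That gives 2 routes.

2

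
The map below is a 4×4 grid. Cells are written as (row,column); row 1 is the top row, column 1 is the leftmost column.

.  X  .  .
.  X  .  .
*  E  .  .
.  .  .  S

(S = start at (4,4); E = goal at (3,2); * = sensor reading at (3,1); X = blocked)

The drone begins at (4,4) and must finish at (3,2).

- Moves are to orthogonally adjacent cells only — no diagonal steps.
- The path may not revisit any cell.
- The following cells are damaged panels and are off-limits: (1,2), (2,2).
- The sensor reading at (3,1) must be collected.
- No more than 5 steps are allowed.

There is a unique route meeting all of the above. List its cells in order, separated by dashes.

(4,4) - (4,3) - (4,2) - (4,1) - (3,1) - (3,2)

The budget equals the shortest possible length, so every move has to be on a shortest route through the required cells.
Route from (4,4): 3× left (reaching (4,1)), up to (3,1), right to (3,2) — 5 moves in all.
Check: all required cells visited; 5 ≤ 5 moves.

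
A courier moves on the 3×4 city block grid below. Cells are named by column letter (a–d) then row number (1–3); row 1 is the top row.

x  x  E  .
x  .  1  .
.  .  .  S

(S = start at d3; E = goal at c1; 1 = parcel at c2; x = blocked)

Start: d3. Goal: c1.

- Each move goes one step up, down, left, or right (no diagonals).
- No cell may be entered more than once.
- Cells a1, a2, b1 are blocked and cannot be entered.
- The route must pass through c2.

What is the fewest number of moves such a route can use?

3

Any route passes through c2 somewhere between d3 and c1. Summing Manhattan distances along the two legs (d3 → c2 → c1) gives a lower bound of 2 + 1 = 3 moves.
A route of 3 moves achieves this: d3 → d2 → c2 → c1.
Since 3 matches the lower bound, it is optimal.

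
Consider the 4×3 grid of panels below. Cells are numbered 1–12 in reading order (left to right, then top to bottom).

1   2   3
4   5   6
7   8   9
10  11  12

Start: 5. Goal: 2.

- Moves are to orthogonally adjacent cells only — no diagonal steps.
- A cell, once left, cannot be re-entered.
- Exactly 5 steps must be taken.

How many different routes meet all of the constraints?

2

Need simple routes of exactly 5 moves from 5 to 2 (Manhattan distance 1, so 2 moves are spent on a detour and 2 undoing it).
Enumerating: 5 8 7 4 1 2 | 5 8 9 6 3 2.
That gives 2 routes.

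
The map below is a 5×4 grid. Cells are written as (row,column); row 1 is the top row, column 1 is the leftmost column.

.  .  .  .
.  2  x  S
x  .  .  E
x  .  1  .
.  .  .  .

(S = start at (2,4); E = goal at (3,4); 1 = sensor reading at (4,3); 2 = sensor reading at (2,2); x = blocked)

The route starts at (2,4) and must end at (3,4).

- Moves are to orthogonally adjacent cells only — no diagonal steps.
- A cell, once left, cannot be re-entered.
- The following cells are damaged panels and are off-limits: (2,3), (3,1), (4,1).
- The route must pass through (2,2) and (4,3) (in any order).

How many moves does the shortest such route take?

9

Any route passes through (2,2) and (4,3) in some order between (2,4) and (3,4). Summing Manhattan distances along each leg and taking the cheapest ordering ((2,4) → (2,2) → (4,3) → (3,4)) gives a lower bound of 2 + 3 + 2 = 7 moves.
That bound ignores the blocked cells. Measuring each leg by the fewest moves that actually steer around them ((2,4)→(4,3): 3; (4,3)→(2,2): 3; (2,2)→(3,4): 3) raises the lower bound to 9.
A route of 9 moves exists: (2,4) → (1,4) → (1,3) → (1,2) → (2,2) → (3,2) → (4,2) → (4,3) → (3,3) → (3,4).
Since 9 matches that lower bound, it is optimal.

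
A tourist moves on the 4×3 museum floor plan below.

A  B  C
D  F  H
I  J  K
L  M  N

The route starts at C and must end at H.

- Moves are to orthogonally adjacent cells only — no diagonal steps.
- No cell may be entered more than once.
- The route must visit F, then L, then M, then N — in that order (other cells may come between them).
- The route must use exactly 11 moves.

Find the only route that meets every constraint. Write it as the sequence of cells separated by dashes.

The waypoints must appear in the order F, L, M, N, with no cell reused.
Route from C: 2× left (reaching A), down to D, right to F, down to J, left to I, down to L, 2× right (reaching N), 2× up (reaching H) — 11 moves in all.
Check: order respected (F at step 4, L at step 7, M at step 8, N at step 9); 11 moves as required.

C - B - A - D - F - J - I - L - M - N - K - H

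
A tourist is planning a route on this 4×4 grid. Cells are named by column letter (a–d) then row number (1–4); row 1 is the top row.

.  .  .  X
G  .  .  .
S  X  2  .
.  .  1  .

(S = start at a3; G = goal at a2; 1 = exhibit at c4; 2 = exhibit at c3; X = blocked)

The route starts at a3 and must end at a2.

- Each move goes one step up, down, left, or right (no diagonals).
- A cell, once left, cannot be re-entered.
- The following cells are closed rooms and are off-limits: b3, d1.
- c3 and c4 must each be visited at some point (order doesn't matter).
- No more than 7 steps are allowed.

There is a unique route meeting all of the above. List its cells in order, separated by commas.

a3, a4, b4, c4, c3, c2, b2, a2

Any route must reach c3 and c4 and still end at a2 within 7 moves, so the order of the required stops is forced.
Route from a3: down 1 to a4, right 2 to c4, up 2 to c2, left 2 to a2 — 7 moves in all.
Check: all required cells visited; 7 ≤ 7 moves.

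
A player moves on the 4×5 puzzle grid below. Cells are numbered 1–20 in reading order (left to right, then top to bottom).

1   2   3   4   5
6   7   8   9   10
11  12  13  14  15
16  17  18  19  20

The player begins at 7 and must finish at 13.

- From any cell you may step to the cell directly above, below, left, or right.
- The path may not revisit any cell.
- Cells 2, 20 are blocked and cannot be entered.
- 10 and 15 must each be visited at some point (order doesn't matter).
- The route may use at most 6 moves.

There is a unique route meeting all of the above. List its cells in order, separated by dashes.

Any route must reach 10 and 15 and still end at 13 within 6 moves, so the order of the required stops is forced.
Route from 7: 3× right (reaching 10), down to 15, 2× left (reaching 13) — 6 moves in all.
Check: all required cells visited; 6 ≤ 6 moves.

7 - 8 - 9 - 10 - 15 - 14 - 13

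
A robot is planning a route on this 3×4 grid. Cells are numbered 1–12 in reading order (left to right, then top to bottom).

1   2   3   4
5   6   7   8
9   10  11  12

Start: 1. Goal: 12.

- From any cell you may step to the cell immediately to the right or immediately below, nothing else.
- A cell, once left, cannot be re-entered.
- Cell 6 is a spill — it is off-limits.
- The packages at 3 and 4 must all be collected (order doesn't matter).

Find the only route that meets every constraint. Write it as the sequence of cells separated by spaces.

1 2 3 4 8 12

Moves only go right or down, so the column and row indices never decrease.
Route from 1: right 3 to 4, down 2 to 12 — 5 moves in all.
Check: all required cells visited.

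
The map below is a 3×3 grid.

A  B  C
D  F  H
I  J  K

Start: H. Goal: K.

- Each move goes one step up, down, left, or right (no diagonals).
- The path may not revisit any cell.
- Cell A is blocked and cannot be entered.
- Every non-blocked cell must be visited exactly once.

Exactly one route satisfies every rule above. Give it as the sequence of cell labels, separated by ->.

H -> C -> B -> F -> D -> I -> J -> K

Need to visit all 8 open cells exactly once, starting at H and ending at K.
Cell B has only two open neighbours (F and C), so the path must pass straight through it: one of those is the cell it's entered from and the other is where it exits.
Route from H: up 1 to C, left 1 to B, down 1 to F, left 1 to D, down 1 to I, right 2 to K — 7 moves in all.
Check: all 8 open cells covered.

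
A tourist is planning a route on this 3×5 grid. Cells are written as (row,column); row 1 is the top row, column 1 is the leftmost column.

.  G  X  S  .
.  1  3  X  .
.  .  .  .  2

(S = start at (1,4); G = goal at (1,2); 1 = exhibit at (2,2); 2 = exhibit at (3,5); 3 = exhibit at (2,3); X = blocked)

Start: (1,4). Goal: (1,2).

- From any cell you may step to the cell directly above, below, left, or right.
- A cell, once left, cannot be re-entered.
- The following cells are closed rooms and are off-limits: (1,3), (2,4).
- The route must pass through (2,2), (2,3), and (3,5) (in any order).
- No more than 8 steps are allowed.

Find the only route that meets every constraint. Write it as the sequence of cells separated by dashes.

The budget equals the shortest possible length, so every move has to be on a shortest route through the required cells.
Route from (1,4): right to (1,5), 2× down (reaching (3,5)), 2× left (reaching (3,3)), up to (2,3), left to (2,2), up to (1,2) — 8 moves in all.
Check: all required cells visited; 8 ≤ 8 moves.

(1,4) - (1,5) - (2,5) - (3,5) - (3,4) - (3,3) - (2,3) - (2,2) - (1,2)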